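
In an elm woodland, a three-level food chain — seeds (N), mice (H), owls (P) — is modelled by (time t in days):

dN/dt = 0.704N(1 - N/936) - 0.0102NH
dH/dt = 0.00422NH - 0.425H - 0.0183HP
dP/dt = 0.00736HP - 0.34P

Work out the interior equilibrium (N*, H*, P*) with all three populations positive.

N* ≈ 310, H* ≈ 46.2, P* ≈ 48.2

From dP/dt = 0: 0.00736H* = 0.34, so H* = 46.2.
From dN/dt = 0: 0.704(1 - N*/936) = 0.0102·46.2, giving N* = 936·(1 - 0.669) = 310.
From dH/dt = 0: 0.00422·310 - 0.425 = 0.0183P*, so P* = 0.881/0.0183 = 48.2.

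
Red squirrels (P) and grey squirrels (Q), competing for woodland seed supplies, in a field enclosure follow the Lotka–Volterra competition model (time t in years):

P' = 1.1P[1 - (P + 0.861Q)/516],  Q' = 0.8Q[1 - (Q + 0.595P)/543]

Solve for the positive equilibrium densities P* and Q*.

P* ≈ 99.4, Q* ≈ 484

Setting both brackets to zero gives the nullclines P + 0.861Q = 516 and 0.595P + Q = 543.
Substituting Q = 543 - 0.595P into the first: P(1 - 0.861·0.595) = 516 - 0.861·543.
So P* = 48.5/0.488 = 99.4, and then Q* = 543 - 0.595·99.4 = 484.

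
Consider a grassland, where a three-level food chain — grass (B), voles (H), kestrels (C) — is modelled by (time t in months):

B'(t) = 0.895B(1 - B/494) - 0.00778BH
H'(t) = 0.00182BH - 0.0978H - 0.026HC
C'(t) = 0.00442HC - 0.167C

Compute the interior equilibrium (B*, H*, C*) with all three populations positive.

B* ≈ 332, H* ≈ 37.8, C* ≈ 19.5

From dC/dt = 0: 0.00442H* = 0.167, so H* = 37.8.
From dB/dt = 0: 0.895(1 - B*/494) = 0.00778·37.8, giving B* = 494·(1 - 0.328) = 332.
From dH/dt = 0: 0.00182·332 - 0.0978 = 0.026C*, so C* = 0.506/0.026 = 19.5.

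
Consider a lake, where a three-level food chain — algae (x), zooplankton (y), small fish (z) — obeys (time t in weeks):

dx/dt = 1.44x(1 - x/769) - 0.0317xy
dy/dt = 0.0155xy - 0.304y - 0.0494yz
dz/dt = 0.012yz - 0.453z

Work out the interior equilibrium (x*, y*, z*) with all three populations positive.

x* ≈ 130, y* ≈ 37.8, z* ≈ 34.6

From dz/dt = 0: 0.012y* = 0.453, so y* = 37.8.
From dx/dt = 0: 1.44(1 - x*/769) = 0.0317·37.8, giving x* = 769·(1 - 0.831) = 130.
From dy/dt = 0: 0.0155·130 - 0.304 = 0.0494z*, so z* = 1.71/0.0494 = 34.6.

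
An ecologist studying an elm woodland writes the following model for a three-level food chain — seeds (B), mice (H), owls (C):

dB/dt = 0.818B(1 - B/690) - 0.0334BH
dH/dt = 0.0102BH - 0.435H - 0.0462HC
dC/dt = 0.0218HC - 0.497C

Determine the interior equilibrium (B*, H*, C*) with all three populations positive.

B* ≈ 47.7, H* ≈ 22.8, C* ≈ 1.11

From dC/dt = 0: 0.0218H* = 0.497, so H* = 22.8.
From dB/dt = 0: 0.818(1 - B*/690) = 0.0334·22.8, giving B* = 690·(1 - 0.931) = 47.7.
From dH/dt = 0: 0.0102·47.7 - 0.435 = 0.0462C*, so C* = 0.0515/0.0462 = 1.11.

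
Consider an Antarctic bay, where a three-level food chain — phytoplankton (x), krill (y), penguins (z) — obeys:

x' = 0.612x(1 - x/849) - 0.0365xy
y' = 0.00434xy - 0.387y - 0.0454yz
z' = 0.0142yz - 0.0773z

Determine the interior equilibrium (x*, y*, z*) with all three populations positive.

From dz/dt = 0: 0.0142y* = 0.0773, so y* = 5.44.
From dx/dt = 0: 0.612(1 - x*/849) = 0.0365·5.44, giving x* = 849·(1 - 0.325) = 573.
From dy/dt = 0: 0.00434·573 - 0.387 = 0.0454z*, so z* = 2.1/0.0454 = 46.3.

x* ≈ 573, y* ≈ 5.44, z* ≈ 46.3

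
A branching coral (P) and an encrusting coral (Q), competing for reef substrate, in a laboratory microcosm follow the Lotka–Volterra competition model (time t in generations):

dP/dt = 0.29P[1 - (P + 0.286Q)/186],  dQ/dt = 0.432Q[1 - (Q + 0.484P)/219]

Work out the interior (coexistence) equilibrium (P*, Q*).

Setting both brackets to zero gives the nullclines P + 0.286Q = 186 and 0.484P + Q = 219.
Substituting Q = 219 - 0.484P into the first: P(1 - 0.286·0.484) = 186 - 0.286·219.
So P* = 123/0.862 = 143, and then Q* = 219 - 0.484·143 = 150.

P* ≈ 143, Q* ≈ 150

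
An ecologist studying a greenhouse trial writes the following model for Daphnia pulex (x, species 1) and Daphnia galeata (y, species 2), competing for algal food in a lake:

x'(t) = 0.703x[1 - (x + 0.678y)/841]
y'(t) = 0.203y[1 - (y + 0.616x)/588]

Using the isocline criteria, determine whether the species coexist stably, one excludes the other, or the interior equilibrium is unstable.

Compare the nullcline intercepts: K1/α12 = 841/0.678 = 1240 > K2 = 588; K2/α21 = 588/0.616 = 955 > K1 = 841.
Since both inequalities hold, each species can invade when rare, so the interior equilibrium is stable.

stable coexistence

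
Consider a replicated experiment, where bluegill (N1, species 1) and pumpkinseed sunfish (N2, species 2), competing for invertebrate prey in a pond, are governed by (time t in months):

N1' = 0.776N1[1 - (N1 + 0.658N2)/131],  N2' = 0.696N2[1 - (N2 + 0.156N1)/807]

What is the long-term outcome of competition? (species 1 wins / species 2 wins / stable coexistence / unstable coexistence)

Compare the nullcline intercepts: K1/α12 = 131/0.658 = 199 < K2 = 807; K2/α21 = 807/0.156 = 5170 > K1 = 131.
Since the inequalities point opposite ways, species 2 can invade but species 1 cannot.

species 2 excludes species 1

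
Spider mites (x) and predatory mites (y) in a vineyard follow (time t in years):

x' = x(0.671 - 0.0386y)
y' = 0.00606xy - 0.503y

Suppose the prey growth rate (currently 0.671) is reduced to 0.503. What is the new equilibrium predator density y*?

At the interior fixed point, setting dx/dt = 0 with x > 0 fixes y* = (prey growth rate)/(xy coefficient) — independent of the other coefficients.
With the change, y* = 0.503/0.0386 = 13; it falls from 17.4.

y* ≈ 13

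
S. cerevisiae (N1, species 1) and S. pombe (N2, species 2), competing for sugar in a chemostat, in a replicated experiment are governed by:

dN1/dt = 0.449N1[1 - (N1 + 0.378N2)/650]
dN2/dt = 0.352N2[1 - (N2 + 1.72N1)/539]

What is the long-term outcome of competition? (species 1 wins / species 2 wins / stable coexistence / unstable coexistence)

species 1 excludes species 2

Compare the nullcline intercepts: K1/α12 = 650/0.378 = 1720 > K2 = 539; K2/α21 = 539/1.72 = 313 < K1 = 650.
Since the inequalities point opposite ways, species 1 can invade but species 2 cannot.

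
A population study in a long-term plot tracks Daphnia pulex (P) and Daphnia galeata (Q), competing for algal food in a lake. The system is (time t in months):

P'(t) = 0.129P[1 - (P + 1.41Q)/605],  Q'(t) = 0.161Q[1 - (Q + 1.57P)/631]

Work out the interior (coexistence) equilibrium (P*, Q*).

P* ≈ 235, Q* ≈ 263

Setting both brackets to zero gives the nullclines P + 1.41Q = 605 and 1.57P + Q = 631.
Substituting Q = 631 - 1.57P into the first: P(1 - 1.41·1.57) = 605 - 1.41·631.
So P* = -285/-1.21 = 235, and then Q* = 631 - 1.57·235 = 263.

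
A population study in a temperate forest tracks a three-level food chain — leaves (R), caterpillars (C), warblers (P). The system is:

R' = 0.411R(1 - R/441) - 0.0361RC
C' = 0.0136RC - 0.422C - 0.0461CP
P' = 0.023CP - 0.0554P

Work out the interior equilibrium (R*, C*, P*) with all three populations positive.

R* ≈ 348, C* ≈ 2.41, P* ≈ 93.4

From dP/dt = 0: 0.023C* = 0.0554, so C* = 2.41.
From dR/dt = 0: 0.411(1 - R*/441) = 0.0361·2.41, giving R* = 441·(1 - 0.212) = 348.
From dC/dt = 0: 0.0136·348 - 0.422 = 0.0461P*, so P* = 4.31/0.0461 = 93.4.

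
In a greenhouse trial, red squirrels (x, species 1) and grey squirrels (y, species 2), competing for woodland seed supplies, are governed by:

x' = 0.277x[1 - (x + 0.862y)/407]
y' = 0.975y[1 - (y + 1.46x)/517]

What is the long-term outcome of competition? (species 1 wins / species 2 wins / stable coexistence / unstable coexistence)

unstable coexistence (outcome depends on initial conditions)

Compare the nullcline intercepts: K1/α12 = 407/0.862 = 472 < K2 = 517; K2/α21 = 517/1.46 = 354 < K1 = 407.
Since both are reversed, neither can invade when rare; the interior point is a saddle.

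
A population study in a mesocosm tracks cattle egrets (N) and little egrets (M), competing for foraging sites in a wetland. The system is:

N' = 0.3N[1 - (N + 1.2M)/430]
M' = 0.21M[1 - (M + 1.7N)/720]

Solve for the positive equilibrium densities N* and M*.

N* ≈ 417, M* ≈ 10.6

Setting both brackets to zero gives the nullclines N + 1.2M = 430 and 1.7N + M = 720.
Substituting M = 720 - 1.7N into the first: N(1 - 1.2·1.7) = 430 - 1.2·720.
So N* = -434/-1.04 = 417, and then M* = 720 - 1.7·417 = 10.6.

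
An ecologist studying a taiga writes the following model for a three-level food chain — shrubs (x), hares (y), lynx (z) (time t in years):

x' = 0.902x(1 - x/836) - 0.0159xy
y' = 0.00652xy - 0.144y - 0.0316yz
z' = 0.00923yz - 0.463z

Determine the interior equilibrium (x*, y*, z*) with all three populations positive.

x* ≈ 96.8, y* ≈ 50.2, z* ≈ 15.4

From dz/dt = 0: 0.00923y* = 0.463, so y* = 50.2.
From dx/dt = 0: 0.902(1 - x*/836) = 0.0159·50.2, giving x* = 836·(1 - 0.884) = 96.8.
From dy/dt = 0: 0.00652·96.8 - 0.144 = 0.0316z*, so z* = 0.487/0.0316 = 15.4.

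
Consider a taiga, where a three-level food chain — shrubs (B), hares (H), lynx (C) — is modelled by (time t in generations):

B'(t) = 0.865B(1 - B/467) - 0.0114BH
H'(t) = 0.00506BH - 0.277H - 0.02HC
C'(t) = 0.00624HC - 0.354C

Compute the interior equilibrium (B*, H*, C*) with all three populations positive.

B* ≈ 118, H* ≈ 56.7, C* ≈ 16

From dC/dt = 0: 0.00624H* = 0.354, so H* = 56.7.
From dB/dt = 0: 0.865(1 - B*/467) = 0.0114·56.7, giving B* = 467·(1 - 0.748) = 118.
From dH/dt = 0: 0.00506·118 - 0.277 = 0.02C*, so C* = 0.319/0.02 = 16.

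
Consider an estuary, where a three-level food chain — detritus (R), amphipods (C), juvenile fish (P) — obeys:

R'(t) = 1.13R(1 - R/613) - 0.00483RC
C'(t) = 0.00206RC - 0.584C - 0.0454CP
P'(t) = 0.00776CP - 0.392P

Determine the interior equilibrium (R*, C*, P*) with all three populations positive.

R* ≈ 481, C* ≈ 50.5, P* ≈ 8.95

From dP/dt = 0: 0.00776C* = 0.392, so C* = 50.5.
From dR/dt = 0: 1.13(1 - R*/613) = 0.00483·50.5, giving R* = 613·(1 - 0.216) = 481.
From dC/dt = 0: 0.00206·481 - 0.584 = 0.0454P*, so P* = 0.406/0.0454 = 8.95.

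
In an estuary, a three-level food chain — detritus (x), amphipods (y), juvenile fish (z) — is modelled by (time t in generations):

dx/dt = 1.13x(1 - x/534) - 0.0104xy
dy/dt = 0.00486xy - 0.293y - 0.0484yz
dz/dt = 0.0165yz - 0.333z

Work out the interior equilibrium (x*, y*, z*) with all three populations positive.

x* ≈ 435, y* ≈ 20.2, z* ≈ 37.6

From dz/dt = 0: 0.0165y* = 0.333, so y* = 20.2.
From dx/dt = 0: 1.13(1 - x*/534) = 0.0104·20.2, giving x* = 534·(1 - 0.186) = 435.
From dy/dt = 0: 0.00486·435 - 0.293 = 0.0484z*, so z* = 1.82/0.0484 = 37.6.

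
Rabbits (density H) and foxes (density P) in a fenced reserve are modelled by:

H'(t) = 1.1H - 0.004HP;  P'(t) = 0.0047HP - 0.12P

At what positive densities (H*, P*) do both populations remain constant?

H* ≈ 25.5, P* ≈ 275

Set dP/dt = 0 with P > 0: 0.0047H - 0.12 = 0, so H* = 0.12/0.0047 = 25.5.
Set dH/dt = 0 with H > 0: 1.1 - 0.004P = 0, so P* = 1.1/0.004 = 275.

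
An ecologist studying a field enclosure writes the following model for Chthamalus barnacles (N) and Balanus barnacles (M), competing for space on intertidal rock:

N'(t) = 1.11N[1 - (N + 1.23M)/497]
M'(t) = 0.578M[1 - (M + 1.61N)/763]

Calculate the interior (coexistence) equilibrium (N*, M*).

N* ≈ 450, M* ≈ 37.9

Setting both brackets to zero gives the nullclines N + 1.23M = 497 and 1.61N + M = 763.
Substituting M = 763 - 1.61N into the first: N(1 - 1.23·1.61) = 497 - 1.23·763.
So N* = -441/-0.98 = 450, and then M* = 763 - 1.61·450 = 37.9.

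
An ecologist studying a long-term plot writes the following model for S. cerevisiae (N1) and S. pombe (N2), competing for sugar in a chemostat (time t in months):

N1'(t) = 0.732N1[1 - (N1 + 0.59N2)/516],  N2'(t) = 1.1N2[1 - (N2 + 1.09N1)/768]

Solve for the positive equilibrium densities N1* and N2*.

N1* ≈ 176, N2* ≈ 576

Setting both brackets to zero gives the nullclines N1 + 0.59N2 = 516 and 1.09N1 + N2 = 768.
Substituting N2 = 768 - 1.09N1 into the first: N1(1 - 0.59·1.09) = 516 - 0.59·768.
So N1* = 62.9/0.357 = 176, and then N2* = 768 - 1.09·176 = 576.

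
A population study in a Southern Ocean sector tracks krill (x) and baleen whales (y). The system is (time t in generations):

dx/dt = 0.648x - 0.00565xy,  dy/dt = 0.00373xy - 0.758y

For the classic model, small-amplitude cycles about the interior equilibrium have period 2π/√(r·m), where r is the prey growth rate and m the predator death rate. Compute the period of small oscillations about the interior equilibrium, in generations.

T ≈ 8.97 generations

Here r = 0.648 and m = 0.758, so r·m = 0.491.
ω = √0.491 = 0.701 per generation, hence T = 2π/ω ≈ 8.97 generations.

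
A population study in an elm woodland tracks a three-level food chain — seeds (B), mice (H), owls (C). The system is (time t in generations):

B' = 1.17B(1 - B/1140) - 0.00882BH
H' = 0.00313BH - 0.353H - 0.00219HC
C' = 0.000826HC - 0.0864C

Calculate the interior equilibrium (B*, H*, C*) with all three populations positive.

B* ≈ 241, H* ≈ 105, C* ≈ 183

From dC/dt = 0: 0.000826H* = 0.0864, so H* = 105.
From dB/dt = 0: 1.17(1 - B*/1140) = 0.00882·105, giving B* = 1140·(1 - 0.789) = 241.
From dH/dt = 0: 0.00313·241 - 0.353 = 0.00219C*, so C* = 0.402/0.00219 = 183.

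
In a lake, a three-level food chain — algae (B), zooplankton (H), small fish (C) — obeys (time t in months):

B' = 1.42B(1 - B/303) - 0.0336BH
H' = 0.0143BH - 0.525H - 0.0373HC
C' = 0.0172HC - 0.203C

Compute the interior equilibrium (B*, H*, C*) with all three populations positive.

B* ≈ 218, H* ≈ 11.8, C* ≈ 69.6

From dC/dt = 0: 0.0172H* = 0.203, so H* = 11.8.
From dB/dt = 0: 1.42(1 - B*/303) = 0.0336·11.8, giving B* = 303·(1 - 0.279) = 218.
From dH/dt = 0: 0.0143·218 - 0.525 = 0.0373C*, so C* = 2.6/0.0373 = 69.6.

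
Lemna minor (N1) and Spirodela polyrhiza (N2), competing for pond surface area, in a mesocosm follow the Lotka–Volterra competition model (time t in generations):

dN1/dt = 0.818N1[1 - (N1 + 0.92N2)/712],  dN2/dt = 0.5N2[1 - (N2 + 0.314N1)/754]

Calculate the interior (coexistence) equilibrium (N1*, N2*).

Setting both brackets to zero gives the nullclines N1 + 0.92N2 = 712 and 0.314N1 + N2 = 754.
Substituting N2 = 754 - 0.314N1 into the first: N1(1 - 0.92·0.314) = 712 - 0.92·754.
So N1* = 18.3/0.711 = 25.8, and then N2* = 754 - 0.314·25.8 = 746.

N1* ≈ 25.8, N2* ≈ 746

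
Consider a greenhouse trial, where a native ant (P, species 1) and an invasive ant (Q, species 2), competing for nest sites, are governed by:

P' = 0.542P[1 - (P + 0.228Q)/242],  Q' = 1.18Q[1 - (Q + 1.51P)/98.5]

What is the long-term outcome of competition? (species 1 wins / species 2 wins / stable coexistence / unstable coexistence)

Compare the nullcline intercepts: K1/α12 = 242/0.228 = 1060 > K2 = 98.5; K2/α21 = 98.5/1.51 = 65.2 < K1 = 242.
Since the inequalities point opposite ways, species 1 can invade but species 2 cannot.

species 1 excludes species 2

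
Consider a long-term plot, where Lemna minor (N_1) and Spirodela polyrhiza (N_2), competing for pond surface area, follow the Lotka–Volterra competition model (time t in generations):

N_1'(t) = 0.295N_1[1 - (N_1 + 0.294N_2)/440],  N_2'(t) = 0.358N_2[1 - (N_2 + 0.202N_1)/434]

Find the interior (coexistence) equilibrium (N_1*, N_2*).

N_1* ≈ 332, N_2* ≈ 367

Setting both brackets to zero gives the nullclines N_1 + 0.294N_2 = 440 and 0.202N_1 + N_2 = 434.
Substituting N_2 = 434 - 0.202N_1 into the first: N_1(1 - 0.294·0.202) = 440 - 0.294·434.
So N_1* = 312/0.941 = 332, and then N_2* = 434 - 0.202·332 = 367.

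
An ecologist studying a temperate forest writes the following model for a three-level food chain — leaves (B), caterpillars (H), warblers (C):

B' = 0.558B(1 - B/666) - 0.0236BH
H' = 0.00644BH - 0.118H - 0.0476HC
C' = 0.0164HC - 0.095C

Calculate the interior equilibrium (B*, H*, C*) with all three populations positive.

B* ≈ 503, H* ≈ 5.79, C* ≈ 65.6

From dC/dt = 0: 0.0164H* = 0.095, so H* = 5.79.
From dB/dt = 0: 0.558(1 - B*/666) = 0.0236·5.79, giving B* = 666·(1 - 0.245) = 503.
From dH/dt = 0: 0.00644·503 - 0.118 = 0.0476C*, so C* = 3.12/0.0476 = 65.6.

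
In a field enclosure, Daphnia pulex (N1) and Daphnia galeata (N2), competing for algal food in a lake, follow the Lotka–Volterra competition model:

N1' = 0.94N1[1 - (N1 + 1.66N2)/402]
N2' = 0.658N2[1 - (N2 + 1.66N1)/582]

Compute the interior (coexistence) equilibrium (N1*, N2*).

N1* ≈ 321, N2* ≈ 48.6

Setting both brackets to zero gives the nullclines N1 + 1.66N2 = 402 and 1.66N1 + N2 = 582.
Substituting N2 = 582 - 1.66N1 into the first: N1(1 - 1.66·1.66) = 402 - 1.66·582.
So N1* = -564/-1.76 = 321, and then N2* = 582 - 1.66·321 = 48.6.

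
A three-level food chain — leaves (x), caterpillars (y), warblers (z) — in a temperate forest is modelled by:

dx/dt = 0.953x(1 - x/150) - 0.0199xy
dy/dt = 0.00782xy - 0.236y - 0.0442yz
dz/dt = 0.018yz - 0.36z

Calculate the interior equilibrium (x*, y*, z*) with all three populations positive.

From dz/dt = 0: 0.018y* = 0.36, so y* = 20.
From dx/dt = 0: 0.953(1 - x*/150) = 0.0199·20, giving x* = 150·(1 - 0.418) = 87.4.
From dy/dt = 0: 0.00782·87.4 - 0.236 = 0.0442z*, so z* = 0.447/0.0442 = 10.1.

x* ≈ 87.4, y* ≈ 20, z* ≈ 10.1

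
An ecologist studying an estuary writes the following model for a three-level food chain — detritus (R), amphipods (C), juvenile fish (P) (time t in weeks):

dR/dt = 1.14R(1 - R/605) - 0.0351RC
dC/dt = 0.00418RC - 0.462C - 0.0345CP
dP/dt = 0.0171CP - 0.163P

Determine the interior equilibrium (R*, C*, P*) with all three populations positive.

From dP/dt = 0: 0.0171C* = 0.163, so C* = 9.53.
From dR/dt = 0: 1.14(1 - R*/605) = 0.0351·9.53, giving R* = 605·(1 - 0.293) = 427.
From dC/dt = 0: 0.00418·427 - 0.462 = 0.0345P*, so P* = 1.32/0.0345 = 38.4.

R* ≈ 427, C* ≈ 9.53, P* ≈ 38.4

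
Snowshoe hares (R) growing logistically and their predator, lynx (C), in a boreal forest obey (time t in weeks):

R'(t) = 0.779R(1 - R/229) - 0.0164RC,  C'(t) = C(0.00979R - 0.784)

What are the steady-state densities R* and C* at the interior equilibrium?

R* ≈ 80.1, C* ≈ 30.9

From dC/dt = 0 with C > 0: 0.00979R* = 0.784, so R* = 80.1.
Substitute into dR/dt = 0: 0.779(1 - 80.1/229) = 0.0164C*.
The bracket is 0.65, giving C* = 0.507/0.0164 = 30.9.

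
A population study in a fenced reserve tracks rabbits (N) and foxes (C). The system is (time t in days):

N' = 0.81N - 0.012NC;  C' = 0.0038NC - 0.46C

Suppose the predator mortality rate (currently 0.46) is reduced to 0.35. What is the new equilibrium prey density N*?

N* ≈ 92.1

At the interior fixed point, setting dC/dt = 0 with C > 0 fixes N* = (predator death rate)/(NC coefficient) — independent of the other coefficients.
With the change, N* = 0.35/0.0038 = 92.1; it falls from 121.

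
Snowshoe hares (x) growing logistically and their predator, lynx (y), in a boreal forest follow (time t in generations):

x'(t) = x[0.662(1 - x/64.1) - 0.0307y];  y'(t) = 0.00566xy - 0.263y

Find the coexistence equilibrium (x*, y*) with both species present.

x* ≈ 46.5, y* ≈ 5.93

From dy/dt = 0 with y > 0: 0.00566x* = 0.263, so x* = 46.5.
Substitute into dx/dt = 0: 0.662(1 - 46.5/64.1) = 0.0307y*.
The bracket is 0.275, giving y* = 0.182/0.0307 = 5.93.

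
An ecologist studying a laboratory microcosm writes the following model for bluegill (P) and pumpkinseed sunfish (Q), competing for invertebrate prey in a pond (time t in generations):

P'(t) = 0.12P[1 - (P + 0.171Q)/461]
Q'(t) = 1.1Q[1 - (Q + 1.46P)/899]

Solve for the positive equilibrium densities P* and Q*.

Setting both brackets to zero gives the nullclines P + 0.171Q = 461 and 1.46P + Q = 899.
Substituting Q = 899 - 1.46P into the first: P(1 - 0.171·1.46) = 461 - 0.171·899.
So P* = 307/0.75 = 410, and then Q* = 899 - 1.46·410 = 301.

P* ≈ 410, Q* ≈ 301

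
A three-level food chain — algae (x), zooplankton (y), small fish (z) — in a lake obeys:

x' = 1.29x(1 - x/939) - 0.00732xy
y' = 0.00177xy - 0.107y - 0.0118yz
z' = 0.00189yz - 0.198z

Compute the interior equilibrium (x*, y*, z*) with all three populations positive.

From dz/dt = 0: 0.00189y* = 0.198, so y* = 105.
From dx/dt = 0: 1.29(1 - x*/939) = 0.00732·105, giving x* = 939·(1 - 0.594) = 381.
From dy/dt = 0: 0.00177·381 - 0.107 = 0.0118z*, so z* = 0.567/0.0118 = 48.1.

x* ≈ 381, y* ≈ 105, z* ≈ 48.1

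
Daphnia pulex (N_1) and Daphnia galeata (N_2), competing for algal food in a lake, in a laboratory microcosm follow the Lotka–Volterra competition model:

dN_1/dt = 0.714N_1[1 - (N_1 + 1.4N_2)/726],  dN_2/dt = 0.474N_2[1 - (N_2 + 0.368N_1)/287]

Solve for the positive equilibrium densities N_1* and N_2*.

Setting both brackets to zero gives the nullclines N_1 + 1.4N_2 = 726 and 0.368N_1 + N_2 = 287.
Substituting N_2 = 287 - 0.368N_1 into the first: N_1(1 - 1.4·0.368) = 726 - 1.4·287.
So N_1* = 324/0.485 = 669, and then N_2* = 287 - 0.368·669 = 40.9.

N_1* ≈ 669, N_2* ≈ 40.9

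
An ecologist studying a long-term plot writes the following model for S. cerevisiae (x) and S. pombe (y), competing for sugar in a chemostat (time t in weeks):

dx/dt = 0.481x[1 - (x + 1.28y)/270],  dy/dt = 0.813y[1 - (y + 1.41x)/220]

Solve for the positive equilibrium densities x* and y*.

x* ≈ 14.4, y* ≈ 200

Setting both brackets to zero gives the nullclines x + 1.28y = 270 and 1.41x + y = 220.
Substituting y = 220 - 1.41x into the first: x(1 - 1.28·1.41) = 270 - 1.28·220.
So x* = -11.6/-0.805 = 14.4, and then y* = 220 - 1.41·14.4 = 200.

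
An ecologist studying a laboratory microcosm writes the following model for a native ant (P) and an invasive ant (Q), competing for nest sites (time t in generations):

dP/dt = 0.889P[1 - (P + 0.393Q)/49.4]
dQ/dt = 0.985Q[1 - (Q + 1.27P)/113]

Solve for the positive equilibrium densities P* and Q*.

P* ≈ 9.96, Q* ≈ 100

Setting both brackets to zero gives the nullclines P + 0.393Q = 49.4 and 1.27P + Q = 113.
Substituting Q = 113 - 1.27P into the first: P(1 - 0.393·1.27) = 49.4 - 0.393·113.
So P* = 4.99/0.501 = 9.96, and then Q* = 113 - 1.27·9.96 = 100.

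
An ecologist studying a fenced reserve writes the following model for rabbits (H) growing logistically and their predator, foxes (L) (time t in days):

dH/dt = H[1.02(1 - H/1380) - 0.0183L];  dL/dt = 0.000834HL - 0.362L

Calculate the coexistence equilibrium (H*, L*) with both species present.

H* ≈ 434, L* ≈ 38.2

From dL/dt = 0 with L > 0: 0.000834H* = 0.362, so H* = 434.
Substitute into dH/dt = 0: 1.02(1 - 434/1380) = 0.0183L*.
The bracket is 0.685, giving L* = 0.699/0.0183 = 38.2.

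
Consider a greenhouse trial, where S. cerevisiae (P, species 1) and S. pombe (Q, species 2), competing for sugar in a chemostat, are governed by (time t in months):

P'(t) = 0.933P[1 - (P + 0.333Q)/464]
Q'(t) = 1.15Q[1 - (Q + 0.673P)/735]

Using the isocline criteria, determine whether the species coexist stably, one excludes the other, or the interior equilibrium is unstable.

stable coexistence

Compare the nullcline intercepts: K1/α12 = 464/0.333 = 1390 > K2 = 735; K2/α21 = 735/0.673 = 1090 > K1 = 464.
Since both inequalities hold, each species can invade when rare, so the interior equilibrium is stable.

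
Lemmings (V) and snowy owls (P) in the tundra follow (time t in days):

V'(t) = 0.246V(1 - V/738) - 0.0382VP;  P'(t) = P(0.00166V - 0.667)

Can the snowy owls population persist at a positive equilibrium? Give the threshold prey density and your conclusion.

The predator equation gives dP/dt > 0 only when V > 0.667/0.00166 = 402.
Without the predator, V → K = 738. Since 738 > 402, the predator can invade and persist.

Threshold V = 402; K > 402, so yes, the predator persists.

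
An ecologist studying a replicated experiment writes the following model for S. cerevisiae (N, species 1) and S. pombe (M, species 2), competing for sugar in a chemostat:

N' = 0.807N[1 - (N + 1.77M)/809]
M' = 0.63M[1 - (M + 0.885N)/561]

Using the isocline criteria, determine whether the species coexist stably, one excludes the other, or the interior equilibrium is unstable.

Compare the nullcline intercepts: K1/α12 = 809/1.77 = 457 < K2 = 561; K2/α21 = 561/0.885 = 634 < K1 = 809.
Since both are reversed, neither can invade when rare; the interior point is a saddle.

unstable coexistence (outcome depends on initial conditions)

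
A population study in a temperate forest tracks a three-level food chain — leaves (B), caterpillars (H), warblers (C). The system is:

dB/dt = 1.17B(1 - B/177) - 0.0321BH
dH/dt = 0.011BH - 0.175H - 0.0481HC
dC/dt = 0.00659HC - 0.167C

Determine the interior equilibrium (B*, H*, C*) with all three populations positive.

From dC/dt = 0: 0.00659H* = 0.167, so H* = 25.3.
From dB/dt = 0: 1.17(1 - B*/177) = 0.0321·25.3, giving B* = 177·(1 - 0.695) = 53.9.
From dH/dt = 0: 0.011·53.9 - 0.175 = 0.0481C*, so C* = 0.418/0.0481 = 8.7.

B* ≈ 53.9, H* ≈ 25.3, C* ≈ 8.7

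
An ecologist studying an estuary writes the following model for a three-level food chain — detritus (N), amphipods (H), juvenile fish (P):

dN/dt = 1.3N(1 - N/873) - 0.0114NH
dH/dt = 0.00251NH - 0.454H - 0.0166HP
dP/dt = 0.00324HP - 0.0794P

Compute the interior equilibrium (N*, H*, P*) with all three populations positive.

N* ≈ 685, H* ≈ 24.5, P* ≈ 76.3

From dP/dt = 0: 0.00324H* = 0.0794, so H* = 24.5.
From dN/dt = 0: 1.3(1 - N*/873) = 0.0114·24.5, giving N* = 873·(1 - 0.215) = 685.
From dH/dt = 0: 0.00251·685 - 0.454 = 0.0166P*, so P* = 1.27/0.0166 = 76.3.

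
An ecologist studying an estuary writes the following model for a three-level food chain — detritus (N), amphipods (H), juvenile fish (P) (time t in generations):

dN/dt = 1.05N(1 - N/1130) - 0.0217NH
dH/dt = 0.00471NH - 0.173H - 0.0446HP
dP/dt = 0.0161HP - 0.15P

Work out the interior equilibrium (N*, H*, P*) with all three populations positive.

From dP/dt = 0: 0.0161H* = 0.15, so H* = 9.32.
From dN/dt = 0: 1.05(1 - N*/1130) = 0.0217·9.32, giving N* = 1130·(1 - 0.193) = 912.
From dH/dt = 0: 0.00471·912 - 0.173 = 0.0446P*, so P* = 4.12/0.0446 = 92.5.

N* ≈ 912, H* ≈ 9.32, P* ≈ 92.5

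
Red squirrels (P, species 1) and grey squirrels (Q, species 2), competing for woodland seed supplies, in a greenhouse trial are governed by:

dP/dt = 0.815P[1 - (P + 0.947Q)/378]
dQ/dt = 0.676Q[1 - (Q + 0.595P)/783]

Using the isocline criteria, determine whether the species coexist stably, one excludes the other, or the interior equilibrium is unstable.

Compare the nullcline intercepts: K1/α12 = 378/0.947 = 399 < K2 = 783; K2/α21 = 783/0.595 = 1320 > K1 = 378.
Since the inequalities point opposite ways, species 2 can invade but species 1 cannot.

species 2 excludes species 1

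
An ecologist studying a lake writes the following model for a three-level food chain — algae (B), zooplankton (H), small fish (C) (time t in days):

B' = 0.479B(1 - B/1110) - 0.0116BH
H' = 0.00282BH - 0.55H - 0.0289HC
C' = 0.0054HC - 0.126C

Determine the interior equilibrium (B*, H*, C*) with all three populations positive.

From dC/dt = 0: 0.0054H* = 0.126, so H* = 23.3.
From dB/dt = 0: 0.479(1 - B*/1110) = 0.0116·23.3, giving B* = 1110·(1 - 0.565) = 483.
From dH/dt = 0: 0.00282·483 - 0.55 = 0.0289C*, so C* = 0.811/0.0289 = 28.1.

B* ≈ 483, H* ≈ 23.3, C* ≈ 28.1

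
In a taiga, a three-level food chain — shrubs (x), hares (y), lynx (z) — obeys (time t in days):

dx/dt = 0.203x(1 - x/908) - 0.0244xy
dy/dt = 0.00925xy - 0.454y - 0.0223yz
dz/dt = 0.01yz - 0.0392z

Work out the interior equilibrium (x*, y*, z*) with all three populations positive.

x* ≈ 480, y* ≈ 3.92, z* ≈ 179

From dz/dt = 0: 0.01y* = 0.0392, so y* = 3.92.
From dx/dt = 0: 0.203(1 - x*/908) = 0.0244·3.92, giving x* = 908·(1 - 0.471) = 480.
From dy/dt = 0: 0.00925·480 - 0.454 = 0.0223z*, so z* = 3.99/0.0223 = 179.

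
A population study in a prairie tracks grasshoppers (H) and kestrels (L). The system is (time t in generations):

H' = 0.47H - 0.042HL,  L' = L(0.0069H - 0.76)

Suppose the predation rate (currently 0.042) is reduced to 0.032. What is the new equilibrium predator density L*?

L* ≈ 14.7

At the interior fixed point, setting dH/dt = 0 with H > 0 fixes L* = (prey growth rate)/(HL coefficient) — independent of the other coefficients.
With the change, L* = 0.47/0.032 = 14.7; it rises from 11.2.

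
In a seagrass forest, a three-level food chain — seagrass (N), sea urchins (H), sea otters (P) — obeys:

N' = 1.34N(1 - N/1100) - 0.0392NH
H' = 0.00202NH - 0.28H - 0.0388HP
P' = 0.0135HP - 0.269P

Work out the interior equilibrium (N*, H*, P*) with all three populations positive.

From dP/dt = 0: 0.0135H* = 0.269, so H* = 19.9.
From dN/dt = 0: 1.34(1 - N*/1100) = 0.0392·19.9, giving N* = 1100·(1 - 0.583) = 459.
From dH/dt = 0: 0.00202·459 - 0.28 = 0.0388P*, so P* = 0.647/0.0388 = 16.7.

N* ≈ 459, H* ≈ 19.9, P* ≈ 16.7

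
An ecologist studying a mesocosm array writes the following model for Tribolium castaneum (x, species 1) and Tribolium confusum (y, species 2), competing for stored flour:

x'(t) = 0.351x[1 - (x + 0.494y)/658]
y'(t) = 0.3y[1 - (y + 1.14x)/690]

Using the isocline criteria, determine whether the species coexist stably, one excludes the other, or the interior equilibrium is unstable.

species 1 excludes species 2

Compare the nullcline intercepts: K1/α12 = 658/0.494 = 1330 > K2 = 690; K2/α21 = 690/1.14 = 605 < K1 = 658.
Since the inequalities point opposite ways, species 1 can invade but species 2 cannot.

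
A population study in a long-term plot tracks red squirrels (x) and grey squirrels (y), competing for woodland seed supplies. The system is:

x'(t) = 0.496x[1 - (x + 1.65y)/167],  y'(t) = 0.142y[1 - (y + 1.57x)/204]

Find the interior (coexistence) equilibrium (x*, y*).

Setting both brackets to zero gives the nullclines x + 1.65y = 167 and 1.57x + y = 204.
Substituting y = 204 - 1.57x into the first: x(1 - 1.65·1.57) = 167 - 1.65·204.
So x* = -170/-1.59 = 107, and then y* = 204 - 1.57·107 = 36.6.

x* ≈ 107, y* ≈ 36.6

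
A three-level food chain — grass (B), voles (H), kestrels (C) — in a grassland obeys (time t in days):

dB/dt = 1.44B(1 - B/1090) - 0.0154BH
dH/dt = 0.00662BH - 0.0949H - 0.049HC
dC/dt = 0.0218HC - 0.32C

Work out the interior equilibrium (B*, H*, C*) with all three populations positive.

From dC/dt = 0: 0.0218H* = 0.32, so H* = 14.7.
From dB/dt = 0: 1.44(1 - B*/1090) = 0.0154·14.7, giving B* = 1090·(1 - 0.157) = 919.
From dH/dt = 0: 0.00662·919 - 0.0949 = 0.049C*, so C* = 5.99/0.049 = 122.

B* ≈ 919, H* ≈ 14.7, C* ≈ 122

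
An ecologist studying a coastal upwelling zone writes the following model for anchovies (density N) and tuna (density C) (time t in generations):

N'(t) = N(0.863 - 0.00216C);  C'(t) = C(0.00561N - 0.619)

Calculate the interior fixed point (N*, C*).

N* ≈ 110, C* ≈ 400

Set dC/dt = 0 with C > 0: 0.00561N - 0.619 = 0, so N* = 0.619/0.00561 = 110.
Set dN/dt = 0 with N > 0: 0.863 - 0.00216C = 0, so C* = 0.863/0.00216 = 400.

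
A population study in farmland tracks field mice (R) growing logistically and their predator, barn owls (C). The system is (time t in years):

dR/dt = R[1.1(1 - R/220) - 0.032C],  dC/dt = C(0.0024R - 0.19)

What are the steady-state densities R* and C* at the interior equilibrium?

R* ≈ 79.2, C* ≈ 22

From dC/dt = 0 with C > 0: 0.0024R* = 0.19, so R* = 79.2.
Substitute into dR/dt = 0: 1.1(1 - 79.2/220) = 0.032C*.
The bracket is 0.64, giving C* = 0.704/0.032 = 22.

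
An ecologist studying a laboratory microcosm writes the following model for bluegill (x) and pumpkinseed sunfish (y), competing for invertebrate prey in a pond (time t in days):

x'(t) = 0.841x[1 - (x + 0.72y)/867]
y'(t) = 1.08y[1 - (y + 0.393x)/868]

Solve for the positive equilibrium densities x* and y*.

x* ≈ 338, y* ≈ 735

Setting both brackets to zero gives the nullclines x + 0.72y = 867 and 0.393x + y = 868.
Substituting y = 868 - 0.393x into the first: x(1 - 0.72·0.393) = 867 - 0.72·868.
So x* = 242/0.717 = 338, and then y* = 868 - 0.393·338 = 735.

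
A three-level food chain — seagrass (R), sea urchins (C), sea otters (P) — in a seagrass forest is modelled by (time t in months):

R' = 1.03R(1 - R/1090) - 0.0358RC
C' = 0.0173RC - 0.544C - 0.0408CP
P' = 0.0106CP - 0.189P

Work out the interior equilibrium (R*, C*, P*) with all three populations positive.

R* ≈ 414, C* ≈ 17.8, P* ≈ 162

From dP/dt = 0: 0.0106C* = 0.189, so C* = 17.8.
From dR/dt = 0: 1.03(1 - R*/1090) = 0.0358·17.8, giving R* = 1090·(1 - 0.62) = 414.
From dC/dt = 0: 0.0173·414 - 0.544 = 0.0408P*, so P* = 6.63/0.0408 = 162.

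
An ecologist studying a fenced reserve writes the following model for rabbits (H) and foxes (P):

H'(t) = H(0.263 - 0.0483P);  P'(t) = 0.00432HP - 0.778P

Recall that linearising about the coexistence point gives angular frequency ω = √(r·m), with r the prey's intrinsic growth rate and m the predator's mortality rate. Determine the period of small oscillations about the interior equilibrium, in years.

T ≈ 13.9 years

Here r = 0.263 and m = 0.778, so r·m = 0.205.
ω = √0.205 = 0.452 per year, hence T = 2π/ω ≈ 13.9 years.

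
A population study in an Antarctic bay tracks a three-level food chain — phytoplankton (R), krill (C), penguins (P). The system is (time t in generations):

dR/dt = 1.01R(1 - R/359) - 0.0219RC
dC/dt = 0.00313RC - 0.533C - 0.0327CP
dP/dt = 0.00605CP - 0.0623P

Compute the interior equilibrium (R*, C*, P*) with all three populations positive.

From dP/dt = 0: 0.00605C* = 0.0623, so C* = 10.3.
From dR/dt = 0: 1.01(1 - R*/359) = 0.0219·10.3, giving R* = 359·(1 - 0.223) = 279.
From dC/dt = 0: 0.00313·279 - 0.533 = 0.0327P*, so P* = 0.34/0.0327 = 10.4.

R* ≈ 279, C* ≈ 10.3, P* ≈ 10.4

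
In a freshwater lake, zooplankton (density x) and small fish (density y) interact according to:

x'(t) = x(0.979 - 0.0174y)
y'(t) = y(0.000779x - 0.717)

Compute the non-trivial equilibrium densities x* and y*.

Set dy/dt = 0 with y > 0: 0.000779x - 0.717 = 0, so x* = 0.717/0.000779 = 920.
Set dx/dt = 0 with x > 0: 0.979 - 0.0174y = 0, so y* = 0.979/0.0174 = 56.3.

x* ≈ 920, y* ≈ 56.3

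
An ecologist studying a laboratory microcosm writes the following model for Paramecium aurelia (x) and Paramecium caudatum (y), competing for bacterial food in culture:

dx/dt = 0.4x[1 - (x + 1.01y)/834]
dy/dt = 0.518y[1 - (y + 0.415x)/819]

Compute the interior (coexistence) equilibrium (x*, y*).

x* ≈ 11.7, y* ≈ 814

Setting both brackets to zero gives the nullclines x + 1.01y = 834 and 0.415x + y = 819.
Substituting y = 819 - 0.415x into the first: x(1 - 1.01·0.415) = 834 - 1.01·819.
So x* = 6.81/0.581 = 11.7, and then y* = 819 - 0.415·11.7 = 814.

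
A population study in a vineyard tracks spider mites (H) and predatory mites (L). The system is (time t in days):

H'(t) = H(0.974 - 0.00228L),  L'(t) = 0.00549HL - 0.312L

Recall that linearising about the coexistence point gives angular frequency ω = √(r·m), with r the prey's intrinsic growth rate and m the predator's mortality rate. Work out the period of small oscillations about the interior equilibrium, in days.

Here r = 0.974 and m = 0.312, so r·m = 0.304.
ω = √0.304 = 0.551 per day, hence T = 2π/ω ≈ 11.4 days.

T ≈ 11.4 days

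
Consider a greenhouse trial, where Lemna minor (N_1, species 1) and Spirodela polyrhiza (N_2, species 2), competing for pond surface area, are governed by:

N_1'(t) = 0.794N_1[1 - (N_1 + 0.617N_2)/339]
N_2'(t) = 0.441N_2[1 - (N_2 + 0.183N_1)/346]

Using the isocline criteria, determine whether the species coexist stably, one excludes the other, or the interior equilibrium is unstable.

stable coexistence

Compare the nullcline intercepts: K1/α12 = 339/0.617 = 549 > K2 = 346; K2/α21 = 346/0.183 = 1890 > K1 = 339.
Since both inequalities hold, each species can invade when rare, so the interior equilibrium is stable.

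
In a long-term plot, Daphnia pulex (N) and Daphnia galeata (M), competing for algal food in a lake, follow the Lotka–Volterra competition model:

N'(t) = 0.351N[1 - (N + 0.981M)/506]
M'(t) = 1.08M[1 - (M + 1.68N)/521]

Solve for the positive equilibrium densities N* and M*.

N* ≈ 7.87, M* ≈ 508

Setting both brackets to zero gives the nullclines N + 0.981M = 506 and 1.68N + M = 521.
Substituting M = 521 - 1.68N into the first: N(1 - 0.981·1.68) = 506 - 0.981·521.
So N* = -5.1/-0.648 = 7.87, and then M* = 521 - 1.68·7.87 = 508.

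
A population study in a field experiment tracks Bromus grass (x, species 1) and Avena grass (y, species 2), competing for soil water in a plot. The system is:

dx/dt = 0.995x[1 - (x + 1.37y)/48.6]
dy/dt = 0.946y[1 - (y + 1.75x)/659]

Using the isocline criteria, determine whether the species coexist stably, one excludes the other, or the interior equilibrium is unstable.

species 2 excludes species 1

Compare the nullcline intercepts: K1/α12 = 48.6/1.37 = 35.5 < K2 = 659; K2/α21 = 659/1.75 = 377 > K1 = 48.6.
Since the inequalities point opposite ways, species 2 can invade but species 1 cannot.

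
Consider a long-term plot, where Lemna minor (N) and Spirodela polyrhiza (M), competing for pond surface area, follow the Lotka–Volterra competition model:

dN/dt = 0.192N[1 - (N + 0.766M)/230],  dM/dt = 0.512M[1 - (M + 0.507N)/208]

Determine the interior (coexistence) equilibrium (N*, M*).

N* ≈ 116, M* ≈ 149

Setting both brackets to zero gives the nullclines N + 0.766M = 230 and 0.507N + M = 208.
Substituting M = 208 - 0.507N into the first: N(1 - 0.766·0.507) = 230 - 0.766·208.
So N* = 70.7/0.612 = 116, and then M* = 208 - 0.507·116 = 149.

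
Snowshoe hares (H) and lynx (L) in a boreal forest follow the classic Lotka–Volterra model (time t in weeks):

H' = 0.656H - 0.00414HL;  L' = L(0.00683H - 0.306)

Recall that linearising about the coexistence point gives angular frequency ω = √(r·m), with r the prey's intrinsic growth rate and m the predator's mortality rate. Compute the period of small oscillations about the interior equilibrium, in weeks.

T ≈ 14 weeks

Here r = 0.656 and m = 0.306, so r·m = 0.201.
ω = √0.201 = 0.448 per week, hence T = 2π/ω ≈ 14 weeks.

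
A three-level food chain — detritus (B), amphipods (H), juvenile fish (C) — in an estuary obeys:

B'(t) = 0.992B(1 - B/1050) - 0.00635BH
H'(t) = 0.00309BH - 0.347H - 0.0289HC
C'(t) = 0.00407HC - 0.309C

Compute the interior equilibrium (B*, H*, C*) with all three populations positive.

From dC/dt = 0: 0.00407H* = 0.309, so H* = 75.9.
From dB/dt = 0: 0.992(1 - B*/1050) = 0.00635·75.9, giving B* = 1050·(1 - 0.486) = 540.
From dH/dt = 0: 0.00309·540 - 0.347 = 0.0289C*, so C* = 1.32/0.0289 = 45.7.

B* ≈ 540, H* ≈ 75.9, C* ≈ 45.7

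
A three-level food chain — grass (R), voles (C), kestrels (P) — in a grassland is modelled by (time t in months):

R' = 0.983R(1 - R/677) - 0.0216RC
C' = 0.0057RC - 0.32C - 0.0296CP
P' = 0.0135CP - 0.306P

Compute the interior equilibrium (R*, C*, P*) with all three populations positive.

From dP/dt = 0: 0.0135C* = 0.306, so C* = 22.7.
From dR/dt = 0: 0.983(1 - R*/677) = 0.0216·22.7, giving R* = 677·(1 - 0.498) = 340.
From dC/dt = 0: 0.0057·340 - 0.32 = 0.0296P*, so P* = 1.62/0.0296 = 54.6.

R* ≈ 340, C* ≈ 22.7, P* ≈ 54.6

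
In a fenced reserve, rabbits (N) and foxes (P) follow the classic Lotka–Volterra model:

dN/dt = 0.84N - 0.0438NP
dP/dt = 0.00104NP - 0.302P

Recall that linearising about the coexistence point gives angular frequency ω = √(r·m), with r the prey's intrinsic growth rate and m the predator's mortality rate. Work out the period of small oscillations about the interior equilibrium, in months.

T ≈ 12.5 months

Here r = 0.84 and m = 0.302, so r·m = 0.254.
ω = √0.254 = 0.504 per month, hence T = 2π/ω ≈ 12.5 months.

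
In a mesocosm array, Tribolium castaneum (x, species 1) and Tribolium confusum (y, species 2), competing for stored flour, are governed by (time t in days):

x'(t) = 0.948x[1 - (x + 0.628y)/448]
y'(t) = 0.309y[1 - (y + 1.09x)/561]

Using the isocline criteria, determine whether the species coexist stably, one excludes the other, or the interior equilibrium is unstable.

stable coexistence

Compare the nullcline intercepts: K1/α12 = 448/0.628 = 713 > K2 = 561; K2/α21 = 561/1.09 = 515 > K1 = 448.
Since both inequalities hold, each species can invade when rare, so the interior equilibrium is stable.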